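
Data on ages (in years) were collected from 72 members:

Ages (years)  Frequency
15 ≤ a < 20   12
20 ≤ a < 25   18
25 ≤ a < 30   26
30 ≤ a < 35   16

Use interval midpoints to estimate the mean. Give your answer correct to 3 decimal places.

25.694

Midpoints: 17.5, 22.5, 27.5, 32.5
Σfm = 12×17.5 + 18×22.5 + 26×27.5 + 16×32.5 = 1850
n = Σf = 72
Mean = 1850 / 72 = 25.6944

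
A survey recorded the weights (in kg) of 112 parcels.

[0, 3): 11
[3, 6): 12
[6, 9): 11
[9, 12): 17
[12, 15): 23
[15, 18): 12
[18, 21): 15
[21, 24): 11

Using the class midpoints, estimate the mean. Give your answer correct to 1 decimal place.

Midpoints: 1.5, 4.5, 7.5, 10.5, 13.5, 16.5, 19.5, 22.5
Σfm = 11×1.5 + 12×4.5 + 11×7.5 + 17×10.5 + 23×13.5 + 12×16.5 + 15×19.5 + 11×22.5 = 1380
n = Σf = 112
Mean = 1380 / 112 = 12.3214

12.3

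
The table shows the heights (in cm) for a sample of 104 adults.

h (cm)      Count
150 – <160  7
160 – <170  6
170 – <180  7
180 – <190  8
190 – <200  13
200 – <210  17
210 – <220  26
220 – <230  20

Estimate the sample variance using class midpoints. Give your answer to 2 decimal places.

453.61

Midpoints: 155, 165, 175, 185, 195, 205, 215, 225
n = 104, Σfm = 20890, mean = 200.8654
Σfm² = 4242800
Σf(m − x̄)² = Σfm² − (Σfm)²/n = 4242800 − 20890²/104 = 46722.1154
Sample variance = 46722.1154 / 103 = 453.6128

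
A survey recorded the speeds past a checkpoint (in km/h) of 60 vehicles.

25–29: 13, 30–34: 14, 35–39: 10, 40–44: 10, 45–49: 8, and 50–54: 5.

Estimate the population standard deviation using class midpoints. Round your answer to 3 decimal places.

7.984

Midpoints: 27, 32, 37, 42, 47, 52
n = 60, Σfm = 2225, mean = 37.0833
Σfm² = 86335
Σf(m − x̄)² = Σfm² − (Σfm)²/n = 86335 − 2225²/60 = 3824.5833
Population variance = 3824.5833 / 60 = 63.7431
Standard deviation = √63.7431 = 7.9839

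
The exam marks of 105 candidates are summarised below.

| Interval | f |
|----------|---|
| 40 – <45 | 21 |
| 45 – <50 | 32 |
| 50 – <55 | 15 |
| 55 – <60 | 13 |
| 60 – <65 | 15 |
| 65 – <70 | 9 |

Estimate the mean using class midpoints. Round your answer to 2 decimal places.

Midpoints: 42.5, 47.5, 52.5, 57.5, 62.5, 67.5
Σfm = 21×42.5 + 32×47.5 + 15×52.5 + 13×57.5 + 15×62.5 + 9×67.5 = 5492.5
n = Σf = 105
Mean = 5492.5 / 105 = 52.3095

52.31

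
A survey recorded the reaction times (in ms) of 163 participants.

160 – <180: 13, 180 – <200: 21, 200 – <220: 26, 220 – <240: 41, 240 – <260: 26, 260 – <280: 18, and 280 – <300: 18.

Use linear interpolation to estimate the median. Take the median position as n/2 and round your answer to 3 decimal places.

Cumulative frequencies: 13, 34, 60, 101, 127, 145, 163
n = 163; position = n/2 = 81.5.
This falls in the class 220 – <240: L = 220, F = 60, f = 41, h = 20.
Median ≈ 220 + ((81.5 − 60) / 41) × 20 = 230.4878

230.488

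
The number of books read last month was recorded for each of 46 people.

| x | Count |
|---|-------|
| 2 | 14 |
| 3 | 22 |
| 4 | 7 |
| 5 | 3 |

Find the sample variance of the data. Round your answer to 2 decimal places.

0.73

Values: 2, 3, 4, 5
n = 46, Σfx = 137, mean = 2.9783
Σfx² = 441
Σf(x − x̄)² = Σfx² − (Σfx)²/n = 441 − 137²/46 = 32.9783
Sample variance = 32.9783 / 45 = 0.7329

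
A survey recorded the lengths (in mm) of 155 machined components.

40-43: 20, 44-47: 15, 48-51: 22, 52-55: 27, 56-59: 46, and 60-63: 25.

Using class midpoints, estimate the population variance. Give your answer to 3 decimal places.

41.946

Midpoints: 41.5, 45.5, 49.5, 53.5, 57.5, 61.5
n = 155, Σfm = 8228.5, mean = 53.0871
Σfm² = 443328.75
Σf(m − x̄)² = Σfm² − (Σfm)²/n = 443328.75 − 8228.5²/155 = 6501.5742
Population variance = 6501.5742 / 155 = 41.9456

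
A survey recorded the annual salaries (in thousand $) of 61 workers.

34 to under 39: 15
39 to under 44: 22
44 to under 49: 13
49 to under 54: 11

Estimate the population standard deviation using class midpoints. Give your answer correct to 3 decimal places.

5.179

Midpoints: 36.5, 41.5, 46.5, 51.5
n = 61, Σfm = 2631.5, mean = 43.1393
Σfm² = 115157.25
Σf(m − x̄)² = Σfm² − (Σfm)²/n = 115157.25 − 2631.5²/61 = 1636.0656
Population variance = 1636.0656 / 61 = 26.8207
Standard deviation = √26.8207 = 5.1789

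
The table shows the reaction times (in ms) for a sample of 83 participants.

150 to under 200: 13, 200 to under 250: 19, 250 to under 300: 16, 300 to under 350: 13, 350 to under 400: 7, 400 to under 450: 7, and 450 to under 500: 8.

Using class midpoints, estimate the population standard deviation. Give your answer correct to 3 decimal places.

Midpoints: 175, 225, 275, 325, 375, 425, 475
n = 83, Σfm = 24575, mean = 296.0843
Σfm² = 7996875
Σf(m − x̄)² = Σfm² − (Σfm)²/n = 7996875 − 24575²/83 = 720602.4096
Population variance = 720602.4096 / 83 = 8681.9567
Standard deviation = √8681.9567 = 93.1770

93.177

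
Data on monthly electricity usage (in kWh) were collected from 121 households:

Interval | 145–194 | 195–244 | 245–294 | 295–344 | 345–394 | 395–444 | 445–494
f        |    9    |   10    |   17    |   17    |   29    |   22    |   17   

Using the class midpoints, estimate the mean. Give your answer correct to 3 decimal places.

Midpoints: 169.5, 219.5, 269.5, 319.5, 369.5, 419.5, 469.5
Σfm = 9×169.5 + 10×219.5 + 17×269.5 + 17×319.5 + 29×369.5 + 22×419.5 + 17×469.5 = 41659.5
n = Σf = 121
Mean = 41659.5 / 121 = 344.2934

344.293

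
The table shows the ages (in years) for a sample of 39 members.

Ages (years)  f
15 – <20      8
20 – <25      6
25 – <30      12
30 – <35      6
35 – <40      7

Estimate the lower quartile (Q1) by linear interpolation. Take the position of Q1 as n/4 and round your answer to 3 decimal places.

Cumulative frequencies: 8, 14, 26, 32, 39
n = 39; position = n/4 = 9.75.
This falls in the class 20 – <25: L = 20, F = 8, f = 6, h = 5.
Lower quartile ≈ 20 + ((9.75 − 8) / 6) × 5 = 21.4583

21.458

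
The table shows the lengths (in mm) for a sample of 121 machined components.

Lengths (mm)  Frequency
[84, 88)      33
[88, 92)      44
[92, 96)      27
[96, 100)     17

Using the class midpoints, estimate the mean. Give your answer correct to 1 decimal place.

Midpoints: 86, 90, 94, 98
Σfm = 33×86 + 44×90 + 27×94 + 17×98 = 11002
n = Σf = 121
Mean = 11002 / 121 = 90.9256

90.9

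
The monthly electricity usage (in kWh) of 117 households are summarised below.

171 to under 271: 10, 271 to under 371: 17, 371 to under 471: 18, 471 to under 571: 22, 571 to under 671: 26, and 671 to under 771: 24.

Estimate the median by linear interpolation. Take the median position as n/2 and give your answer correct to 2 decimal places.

Cumulative frequencies: 10, 27, 45, 67, 93, 117
n = 117; position = n/2 = 58.5.
This falls in the class 471 to under 571: L = 471, F = 45, f = 22, h = 100.
Median ≈ 471 + ((58.5 − 45) / 22) × 100 = 532.3636

532.36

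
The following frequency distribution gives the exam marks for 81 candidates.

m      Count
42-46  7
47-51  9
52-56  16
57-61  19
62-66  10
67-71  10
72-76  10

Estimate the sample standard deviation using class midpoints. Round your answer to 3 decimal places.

8.921

Midpoints: 44, 49, 54, 59, 64, 69, 74
n = 81, Σfm = 4804, mean = 59.3086
Σfm² = 291286
Σf(m − x̄)² = Σfm² − (Σfm)²/n = 291286 − 4804²/81 = 6367.2840
Sample variance = 6367.2840 / 80 = 79.5910
Standard deviation = √79.5910 = 8.9214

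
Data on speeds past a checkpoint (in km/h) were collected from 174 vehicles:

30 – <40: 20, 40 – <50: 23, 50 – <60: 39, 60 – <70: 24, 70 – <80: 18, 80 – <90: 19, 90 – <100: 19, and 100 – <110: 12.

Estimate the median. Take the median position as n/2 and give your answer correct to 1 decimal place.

Cumulative frequencies: 20, 43, 82, 106, 124, 143, 162, 174
n = 174; position = n/2 = 87.
This falls in the class 60 – <70: L = 60, F = 82, f = 24, h = 10.
Median ≈ 60 + ((87 − 82) / 24) × 10 = 62.0833

62.1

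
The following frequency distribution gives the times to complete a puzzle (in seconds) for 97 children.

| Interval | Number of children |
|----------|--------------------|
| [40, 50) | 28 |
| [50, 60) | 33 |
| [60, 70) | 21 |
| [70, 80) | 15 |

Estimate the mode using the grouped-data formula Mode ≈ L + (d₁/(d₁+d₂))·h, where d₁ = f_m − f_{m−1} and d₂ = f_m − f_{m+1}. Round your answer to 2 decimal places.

Modal class: [50, 60) (highest frequency 33).
d₁ = 33 − 28 = 5, d₂ = 33 − 21 = 12
Mode ≈ 50 + (5/(5+12)) × 10 = 50 + 2.9412 = 52.9412

52.94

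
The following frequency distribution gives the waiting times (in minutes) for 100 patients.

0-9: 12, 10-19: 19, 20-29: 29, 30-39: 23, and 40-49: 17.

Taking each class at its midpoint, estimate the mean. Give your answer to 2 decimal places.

Midpoints: 4.5, 14.5, 24.5, 34.5, 44.5
Σfm = 12×4.5 + 19×14.5 + 29×24.5 + 23×34.5 + 17×44.5 = 2590
n = Σf = 100
Mean = 2590 / 100 = 25.9000

25.90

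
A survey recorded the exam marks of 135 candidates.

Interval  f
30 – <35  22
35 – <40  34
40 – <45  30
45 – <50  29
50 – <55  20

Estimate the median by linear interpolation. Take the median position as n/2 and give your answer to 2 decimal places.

41.92

Cumulative frequencies: 22, 56, 86, 115, 135
n = 135; position = n/2 = 67.5.
This falls in the class 40 – <45: L = 40, F = 56, f = 30, h = 5.
Median ≈ 40 + ((67.5 − 56) / 30) × 5 = 41.9167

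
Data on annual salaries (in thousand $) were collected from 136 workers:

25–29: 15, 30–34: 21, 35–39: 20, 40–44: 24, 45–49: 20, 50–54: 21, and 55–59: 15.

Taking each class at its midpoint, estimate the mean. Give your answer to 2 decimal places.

Midpoints: 27, 32, 37, 42, 47, 52, 57
Σfm = 15×27 + 21×32 + 20×37 + 24×42 + 20×47 + 21×52 + 15×57 = 5712
n = Σf = 136
Mean = 5712 / 136 = 42.0000

42.00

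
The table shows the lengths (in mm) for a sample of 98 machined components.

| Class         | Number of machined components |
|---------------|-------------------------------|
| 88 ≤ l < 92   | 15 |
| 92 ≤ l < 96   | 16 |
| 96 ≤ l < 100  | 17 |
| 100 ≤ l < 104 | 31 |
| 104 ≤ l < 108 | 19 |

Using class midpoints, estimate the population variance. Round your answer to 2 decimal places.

29.00

Midpoints: 90, 94, 98, 102, 106
n = 98, Σfm = 9696, mean = 98.9388
Σfm² = 962152
Σf(m − x̄)² = Σfm² − (Σfm)²/n = 962152 − 9696²/98 = 2841.6327
Population variance = 2841.6327 / 98 = 28.9963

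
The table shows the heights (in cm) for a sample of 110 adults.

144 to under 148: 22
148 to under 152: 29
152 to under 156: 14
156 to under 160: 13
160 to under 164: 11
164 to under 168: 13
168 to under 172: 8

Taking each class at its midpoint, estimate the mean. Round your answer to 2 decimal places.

155.20

Midpoints: 146, 150, 154, 158, 162, 166, 170
Σfm = 22×146 + 29×150 + 14×154 + 13×158 + 11×162 + 13×166 + 8×170 = 17072
n = Σf = 110
Mean = 17072 / 110 = 155.2000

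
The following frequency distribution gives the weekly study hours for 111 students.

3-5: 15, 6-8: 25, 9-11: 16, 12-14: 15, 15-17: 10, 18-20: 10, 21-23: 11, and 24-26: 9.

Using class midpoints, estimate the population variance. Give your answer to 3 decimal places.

Midpoints: 4, 7, 10, 13, 16, 19, 22, 25
n = 111, Σfm = 1407, mean = 12.6757
Σfm² = 22719
Σf(m − x̄)² = Σfm² − (Σfm)²/n = 22719 − 1407²/111 = 4884.3243
Population variance = 4884.3243 / 111 = 44.0029

44.003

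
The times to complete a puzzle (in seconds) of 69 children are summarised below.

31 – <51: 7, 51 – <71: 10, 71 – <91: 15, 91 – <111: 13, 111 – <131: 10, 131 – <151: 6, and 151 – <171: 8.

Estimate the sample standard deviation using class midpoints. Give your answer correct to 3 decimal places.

36.182

Midpoints: 41, 61, 81, 101, 121, 141, 161
n = 69, Σfm = 6769, mean = 98.1014
Σfm² = 753069
Σf(m − x̄)² = Σfm² − (Σfm)²/n = 753069 − 6769²/69 = 89020.2899
Sample variance = 89020.2899 / 68 = 1309.1219
Standard deviation = √1309.1219 = 36.1818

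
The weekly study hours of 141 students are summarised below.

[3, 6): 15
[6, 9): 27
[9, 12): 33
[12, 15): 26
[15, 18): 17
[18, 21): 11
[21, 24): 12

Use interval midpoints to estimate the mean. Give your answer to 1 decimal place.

Midpoints: 4.5, 7.5, 10.5, 13.5, 16.5, 19.5, 22.5
Σfm = 15×4.5 + 27×7.5 + 33×10.5 + 26×13.5 + 17×16.5 + 11×19.5 + 12×22.5 = 1732.5
n = Σf = 141
Mean = 1732.5 / 141 = 12.2872

12.3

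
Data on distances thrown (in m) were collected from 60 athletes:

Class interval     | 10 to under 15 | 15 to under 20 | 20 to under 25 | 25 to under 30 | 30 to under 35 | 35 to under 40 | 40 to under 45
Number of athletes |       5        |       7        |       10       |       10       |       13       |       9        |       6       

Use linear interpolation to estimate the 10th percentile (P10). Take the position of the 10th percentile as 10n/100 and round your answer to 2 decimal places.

Cumulative frequencies: 5, 12, 22, 32, 45, 54, 60
n = 60; position = 10n/100 = 6.
This falls in the class 15 to under 20: L = 15, F = 5, f = 7, h = 5.
10th percentile ≈ 15 + ((6 − 5) / 7) × 5 = 15.7143

15.71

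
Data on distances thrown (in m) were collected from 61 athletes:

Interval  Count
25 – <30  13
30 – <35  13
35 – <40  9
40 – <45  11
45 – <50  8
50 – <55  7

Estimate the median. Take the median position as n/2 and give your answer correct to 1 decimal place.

Cumulative frequencies: 13, 26, 35, 46, 54, 61
n = 61; position = n/2 = 30.5.
This falls in the class 35 – <40: L = 35, F = 26, f = 9, h = 5.
Median ≈ 35 + ((30.5 − 26) / 9) × 5 = 37.5000

37.5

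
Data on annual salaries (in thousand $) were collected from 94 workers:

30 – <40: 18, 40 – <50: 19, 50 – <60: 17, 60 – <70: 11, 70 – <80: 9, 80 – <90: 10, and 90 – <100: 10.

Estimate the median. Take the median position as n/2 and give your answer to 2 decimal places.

55.88

Cumulative frequencies: 18, 37, 54, 65, 74, 84, 94
n = 94; position = n/2 = 47.
This falls in the class 50 – <60: L = 50, F = 37, f = 17, h = 10.
Median ≈ 50 + ((47 − 37) / 17) × 10 = 55.8824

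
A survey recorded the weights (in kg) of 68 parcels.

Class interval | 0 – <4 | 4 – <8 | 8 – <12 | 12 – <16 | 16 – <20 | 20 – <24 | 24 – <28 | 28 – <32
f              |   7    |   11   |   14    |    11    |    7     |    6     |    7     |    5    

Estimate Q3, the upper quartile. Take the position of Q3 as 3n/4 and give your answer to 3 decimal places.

20.667

Cumulative frequencies: 7, 18, 32, 43, 50, 56, 63, 68
n = 68; position = 3n/4 = 51.
This falls in the class 20 – <24: L = 20, F = 50, f = 6, h = 4.
Upper quartile ≈ 20 + ((51 − 50) / 6) × 4 = 20.6667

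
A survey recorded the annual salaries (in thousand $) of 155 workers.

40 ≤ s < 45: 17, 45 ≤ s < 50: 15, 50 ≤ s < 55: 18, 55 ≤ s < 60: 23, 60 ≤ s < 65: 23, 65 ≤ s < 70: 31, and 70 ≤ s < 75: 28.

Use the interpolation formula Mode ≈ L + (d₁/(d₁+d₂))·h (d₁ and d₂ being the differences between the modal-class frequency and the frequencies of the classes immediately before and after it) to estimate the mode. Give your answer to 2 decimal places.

Modal class: 65 ≤ s < 70 (highest frequency 31).
d₁ = 31 − 23 = 8, d₂ = 31 − 28 = 3
Mode ≈ 65 + (8/(8+3)) × 5 = 65 + 3.6364 = 68.6364

68.64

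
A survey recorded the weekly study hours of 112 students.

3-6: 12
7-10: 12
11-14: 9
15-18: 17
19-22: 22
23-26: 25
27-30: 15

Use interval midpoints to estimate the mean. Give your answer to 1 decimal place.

18.2

Midpoints: 4.5, 8.5, 12.5, 16.5, 20.5, 24.5, 28.5
Σfm = 12×4.5 + 12×8.5 + 9×12.5 + 17×16.5 + 22×20.5 + 25×24.5 + 15×28.5 = 2040
n = Σf = 112
Mean = 2040 / 112 = 18.2143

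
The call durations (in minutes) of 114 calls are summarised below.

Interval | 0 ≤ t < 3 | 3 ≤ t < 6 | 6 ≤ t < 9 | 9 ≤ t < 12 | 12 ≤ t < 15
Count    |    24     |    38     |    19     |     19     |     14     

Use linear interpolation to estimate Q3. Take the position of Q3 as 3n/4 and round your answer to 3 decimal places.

9.711

Cumulative frequencies: 24, 62, 81, 100, 114
n = 114; position = 3n/4 = 85.5.
This falls in the class 9 ≤ t < 12: L = 9, F = 81, f = 19, h = 3.
Upper quartile ≈ 9 + ((85.5 − 81) / 19) × 3 = 9.7105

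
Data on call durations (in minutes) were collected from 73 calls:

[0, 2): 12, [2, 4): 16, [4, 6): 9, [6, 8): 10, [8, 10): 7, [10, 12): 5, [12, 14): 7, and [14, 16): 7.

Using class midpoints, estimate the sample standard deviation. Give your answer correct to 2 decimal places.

Midpoints: 1, 3, 5, 7, 9, 11, 13, 15
n = 73, Σfm = 489, mean = 6.6986
Σfm² = 4801
Σf(m − x̄)² = Σfm² − (Σfm)²/n = 4801 − 489²/73 = 1525.3699
Sample variance = 1525.3699 / 72 = 21.1857
Standard deviation = √21.1857 = 4.6028

4.60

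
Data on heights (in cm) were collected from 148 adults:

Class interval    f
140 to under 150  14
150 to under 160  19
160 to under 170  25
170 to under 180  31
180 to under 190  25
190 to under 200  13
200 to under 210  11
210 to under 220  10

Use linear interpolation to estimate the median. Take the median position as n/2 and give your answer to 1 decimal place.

175.2

Cumulative frequencies: 14, 33, 58, 89, 114, 127, 138, 148
n = 148; position = n/2 = 74.
This falls in the class 170 to under 180: L = 170, F = 58, f = 31, h = 10.
Median ≈ 170 + ((74 − 58) / 31) × 10 = 175.1613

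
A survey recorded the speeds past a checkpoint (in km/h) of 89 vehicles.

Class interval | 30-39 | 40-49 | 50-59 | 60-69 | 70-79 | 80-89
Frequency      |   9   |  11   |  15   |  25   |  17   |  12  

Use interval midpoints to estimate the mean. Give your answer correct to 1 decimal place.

Midpoints: 34.5, 44.5, 54.5, 64.5, 74.5, 84.5
Σfm = 9×34.5 + 11×44.5 + 15×54.5 + 25×64.5 + 17×74.5 + 12×84.5 = 5510.5
n = Σf = 89
Mean = 5510.5 / 89 = 61.9157

61.9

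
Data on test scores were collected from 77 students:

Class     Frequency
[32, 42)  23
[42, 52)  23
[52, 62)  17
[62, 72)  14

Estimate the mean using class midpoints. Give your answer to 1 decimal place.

Midpoints: 37, 47, 57, 67
Σfm = 23×37 + 23×47 + 17×57 + 14×67 = 3839
n = Σf = 77
Mean = 3839 / 77 = 49.8571

49.9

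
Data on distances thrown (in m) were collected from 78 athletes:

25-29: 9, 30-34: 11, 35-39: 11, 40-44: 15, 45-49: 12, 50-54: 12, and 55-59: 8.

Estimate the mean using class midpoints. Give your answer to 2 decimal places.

Midpoints: 27, 32, 37, 42, 47, 52, 57
Σfm = 9×27 + 11×32 + 11×37 + 15×42 + 12×47 + 12×52 + 8×57 = 3276
n = Σf = 78
Mean = 3276 / 78 = 42.0000

42.00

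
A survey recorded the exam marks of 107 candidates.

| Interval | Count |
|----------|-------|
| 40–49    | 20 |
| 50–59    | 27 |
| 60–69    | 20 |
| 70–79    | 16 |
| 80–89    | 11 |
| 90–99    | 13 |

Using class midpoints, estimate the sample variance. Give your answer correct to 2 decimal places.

Midpoints: 44.5, 54.5, 64.5, 74.5, 84.5, 94.5
n = 107, Σfm = 7001.5, mean = 65.4346
Σfm² = 486446.75
Σf(m − x̄)² = Σfm² − (Σfm)²/n = 486446.75 − 7001.5²/107 = 28306.5421
Sample variance = 28306.5421 / 106 = 267.0428

267.04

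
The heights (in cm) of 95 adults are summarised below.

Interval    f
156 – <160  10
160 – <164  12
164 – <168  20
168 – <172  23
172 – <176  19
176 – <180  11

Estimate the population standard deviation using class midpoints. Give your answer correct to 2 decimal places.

Midpoints: 158, 162, 166, 170, 174, 178
n = 95, Σfm = 16018, mean = 168.6105
Σfm² = 2704156
Σf(m − x̄)² = Σfm² − (Σfm)²/n = 2704156 − 16018²/95 = 3352.5895
Population variance = 3352.5895 / 95 = 35.2904
Standard deviation = √35.2904 = 5.9406

5.94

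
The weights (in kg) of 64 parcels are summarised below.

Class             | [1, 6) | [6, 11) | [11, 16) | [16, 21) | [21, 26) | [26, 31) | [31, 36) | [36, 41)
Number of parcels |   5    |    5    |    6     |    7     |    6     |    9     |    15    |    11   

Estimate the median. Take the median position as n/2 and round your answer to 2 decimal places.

27.67

Cumulative frequencies: 5, 10, 16, 23, 29, 38, 53, 64
n = 64; position = n/2 = 32.
This falls in the class [26, 31): L = 26, F = 29, f = 9, h = 5.
Median ≈ 26 + ((32 − 29) / 9) × 5 = 27.6667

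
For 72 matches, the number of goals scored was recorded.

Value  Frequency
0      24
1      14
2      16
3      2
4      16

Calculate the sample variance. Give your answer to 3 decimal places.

2.326

Values: 0, 1, 2, 3, 4
n = 72, Σfx = 116, mean = 1.6111
Σfx² = 352
Σf(x − x̄)² = Σfx² − (Σfx)²/n = 352 − 116²/72 = 165.1111
Sample variance = 165.1111 / 71 = 2.3255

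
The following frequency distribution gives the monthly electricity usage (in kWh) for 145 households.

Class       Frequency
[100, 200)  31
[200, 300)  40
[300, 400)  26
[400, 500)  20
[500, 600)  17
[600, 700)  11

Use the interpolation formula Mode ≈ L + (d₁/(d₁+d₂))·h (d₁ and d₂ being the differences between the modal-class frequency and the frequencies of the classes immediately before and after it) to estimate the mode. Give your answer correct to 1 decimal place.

239.1

Modal class: [200, 300) (highest frequency 40).
d₁ = 40 − 31 = 9, d₂ = 40 − 26 = 14
Mode ≈ 200 + (9/(9+14)) × 100 = 200 + 39.1304 = 239.1304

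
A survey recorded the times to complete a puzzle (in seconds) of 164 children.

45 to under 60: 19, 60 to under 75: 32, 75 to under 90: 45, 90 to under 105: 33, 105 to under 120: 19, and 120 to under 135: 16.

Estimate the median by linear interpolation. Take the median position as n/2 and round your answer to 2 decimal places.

85.33

Cumulative frequencies: 19, 51, 96, 129, 148, 164
n = 164; position = n/2 = 82.
This falls in the class 75 to under 90: L = 75, F = 51, f = 45, h = 15.
Median ≈ 75 + ((82 − 51) / 45) × 15 = 85.3333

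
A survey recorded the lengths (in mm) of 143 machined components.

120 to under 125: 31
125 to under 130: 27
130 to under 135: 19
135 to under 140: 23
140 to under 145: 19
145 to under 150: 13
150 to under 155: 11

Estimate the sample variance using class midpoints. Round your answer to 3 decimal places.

Midpoints: 122.5, 127.5, 132.5, 137.5, 142.5, 147.5, 152.5
n = 143, Σfm = 19222.5, mean = 134.4231
Σfm² = 2596993.75
Σf(m − x̄)² = Σfm² − (Σfm)²/n = 2596993.75 − 19222.5²/143 = 13046.1538
Sample variance = 13046.1538 / 142 = 91.8743

91.874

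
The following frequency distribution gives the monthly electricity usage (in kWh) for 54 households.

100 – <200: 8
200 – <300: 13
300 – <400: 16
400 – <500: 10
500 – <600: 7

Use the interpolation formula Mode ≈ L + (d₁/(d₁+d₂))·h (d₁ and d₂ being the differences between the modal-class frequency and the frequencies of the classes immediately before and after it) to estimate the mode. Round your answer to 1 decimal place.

Modal class: 300 – <400 (highest frequency 16).
d₁ = 16 − 13 = 3, d₂ = 16 − 10 = 6
Mode ≈ 300 + (3/(3+6)) × 100 = 300 + 33.3333 = 333.3333

333.3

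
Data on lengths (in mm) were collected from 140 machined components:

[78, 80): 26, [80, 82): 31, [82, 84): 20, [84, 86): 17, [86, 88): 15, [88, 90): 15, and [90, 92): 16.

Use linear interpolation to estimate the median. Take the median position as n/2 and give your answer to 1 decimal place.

83.3

Cumulative frequencies: 26, 57, 77, 94, 109, 124, 140
n = 140; position = n/2 = 70.
This falls in the class [82, 84): L = 82, F = 57, f = 20, h = 2.
Median ≈ 82 + ((70 − 57) / 20) × 2 = 83.3000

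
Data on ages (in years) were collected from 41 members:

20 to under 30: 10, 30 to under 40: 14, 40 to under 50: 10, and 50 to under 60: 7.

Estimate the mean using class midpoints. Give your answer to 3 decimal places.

38.415

Midpoints: 25, 35, 45, 55
Σfm = 10×25 + 14×35 + 10×45 + 7×55 = 1575
n = Σf = 41
Mean = 1575 / 41 = 38.4146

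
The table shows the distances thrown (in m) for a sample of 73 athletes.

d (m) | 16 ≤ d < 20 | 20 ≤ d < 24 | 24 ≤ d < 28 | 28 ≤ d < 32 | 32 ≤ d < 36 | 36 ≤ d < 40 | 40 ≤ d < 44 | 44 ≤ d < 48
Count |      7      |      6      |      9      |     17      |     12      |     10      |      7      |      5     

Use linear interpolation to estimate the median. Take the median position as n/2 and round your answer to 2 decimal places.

31.41

Cumulative frequencies: 7, 13, 22, 39, 51, 61, 68, 73
n = 73; position = n/2 = 36.5.
This falls in the class 28 ≤ d < 32: L = 28, F = 22, f = 17, h = 4.
Median ≈ 28 + ((36.5 − 22) / 17) × 4 = 31.4118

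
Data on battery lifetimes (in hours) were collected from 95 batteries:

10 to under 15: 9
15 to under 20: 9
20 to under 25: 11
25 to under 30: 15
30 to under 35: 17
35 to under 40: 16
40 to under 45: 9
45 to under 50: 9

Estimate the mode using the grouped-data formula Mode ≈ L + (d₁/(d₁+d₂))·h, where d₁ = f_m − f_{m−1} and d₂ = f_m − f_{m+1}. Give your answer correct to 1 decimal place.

Modal class: 30 to under 35 (highest frequency 17).
d₁ = 17 − 15 = 2, d₂ = 17 − 16 = 1
Mode ≈ 30 + (2/(2+1)) × 5 = 30 + 3.3333 = 33.3333

33.3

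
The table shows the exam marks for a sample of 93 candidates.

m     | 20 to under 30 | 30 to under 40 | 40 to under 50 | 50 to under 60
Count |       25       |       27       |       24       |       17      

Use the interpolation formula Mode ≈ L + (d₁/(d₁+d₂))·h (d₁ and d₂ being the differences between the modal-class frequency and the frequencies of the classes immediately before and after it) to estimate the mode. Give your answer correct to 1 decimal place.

34.0

Modal class: 30 to under 40 (highest frequency 27).
d₁ = 27 − 25 = 2, d₂ = 27 − 24 = 3
Mode ≈ 30 + (2/(2+3)) × 10 = 30 + 4.0000 = 34.0000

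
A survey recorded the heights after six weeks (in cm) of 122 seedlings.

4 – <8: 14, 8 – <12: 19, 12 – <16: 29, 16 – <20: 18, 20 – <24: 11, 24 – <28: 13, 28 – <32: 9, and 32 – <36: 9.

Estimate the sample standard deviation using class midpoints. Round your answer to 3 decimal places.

Midpoints: 6, 10, 14, 18, 22, 26, 30, 34
n = 122, Σfm = 2160, mean = 17.7049
Σfm² = 46536
Σf(m − x̄)² = Σfm² − (Σfm)²/n = 46536 − 2160²/122 = 8293.3770
Sample variance = 8293.3770 / 121 = 68.5403
Standard deviation = √68.5403 = 8.2789

8.279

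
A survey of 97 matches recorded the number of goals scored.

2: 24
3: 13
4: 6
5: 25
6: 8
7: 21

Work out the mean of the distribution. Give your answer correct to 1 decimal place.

Values: 2, 3, 4, 5, 6, 7
Σfx = 24×2 + 13×3 + 6×4 + 25×5 + 8×6 + 21×7 = 431
n = Σf = 97
Mean = 431 / 97 = 4.4433

4.4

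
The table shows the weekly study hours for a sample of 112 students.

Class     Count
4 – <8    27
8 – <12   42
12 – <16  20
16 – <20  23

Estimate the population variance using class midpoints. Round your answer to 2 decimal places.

Midpoints: 6, 10, 14, 18
n = 112, Σfm = 1276, mean = 11.3929
Σfm² = 16544
Σf(m − x̄)² = Σfm² − (Σfm)²/n = 16544 − 1276²/112 = 2006.7143
Population variance = 2006.7143 / 112 = 17.9171

17.92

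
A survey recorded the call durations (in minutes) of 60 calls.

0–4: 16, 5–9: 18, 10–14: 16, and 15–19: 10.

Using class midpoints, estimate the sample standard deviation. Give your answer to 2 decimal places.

5.26

Midpoints: 2, 7, 12, 17
n = 60, Σfm = 520, mean = 8.6667
Σfm² = 6140
Σf(m − x̄)² = Σfm² − (Σfm)²/n = 6140 − 520²/60 = 1633.3333
Sample variance = 1633.3333 / 59 = 27.6836
Standard deviation = √27.6836 = 5.2615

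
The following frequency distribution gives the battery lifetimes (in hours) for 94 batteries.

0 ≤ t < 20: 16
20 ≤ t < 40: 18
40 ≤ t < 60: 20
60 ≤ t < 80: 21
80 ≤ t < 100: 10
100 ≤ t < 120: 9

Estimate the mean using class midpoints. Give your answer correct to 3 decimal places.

53.830

Midpoints: 10, 30, 50, 70, 90, 110
Σfm = 16×10 + 18×30 + 20×50 + 21×70 + 10×90 + 9×110 = 5060
n = Σf = 94
Mean = 5060 / 94 = 53.8298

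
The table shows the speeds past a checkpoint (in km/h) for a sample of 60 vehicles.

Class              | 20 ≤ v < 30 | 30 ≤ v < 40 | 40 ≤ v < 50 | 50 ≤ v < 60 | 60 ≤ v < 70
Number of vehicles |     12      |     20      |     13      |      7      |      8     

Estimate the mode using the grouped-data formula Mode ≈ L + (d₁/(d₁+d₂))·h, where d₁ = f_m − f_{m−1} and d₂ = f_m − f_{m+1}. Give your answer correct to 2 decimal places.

35.33

Modal class: 30 ≤ v < 40 (highest frequency 20).
d₁ = 20 − 12 = 8, d₂ = 20 − 13 = 7
Mode ≈ 30 + (8/(8+7)) × 10 = 30 + 5.3333 = 35.3333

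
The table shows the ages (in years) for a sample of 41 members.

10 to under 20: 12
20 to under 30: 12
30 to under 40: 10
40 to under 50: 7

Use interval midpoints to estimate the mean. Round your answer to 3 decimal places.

Midpoints: 15, 25, 35, 45
Σfm = 12×15 + 12×25 + 10×35 + 7×45 = 1145
n = Σf = 41
Mean = 1145 / 41 = 27.9268

27.927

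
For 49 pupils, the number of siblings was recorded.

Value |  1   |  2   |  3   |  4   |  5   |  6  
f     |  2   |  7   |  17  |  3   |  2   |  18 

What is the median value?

Cumulative frequencies: 2, 9, 26, 29, 31, 49
n = 49, so the median is the value in position (n+1)/2 = 25.
Position 25 falls at value 3.

3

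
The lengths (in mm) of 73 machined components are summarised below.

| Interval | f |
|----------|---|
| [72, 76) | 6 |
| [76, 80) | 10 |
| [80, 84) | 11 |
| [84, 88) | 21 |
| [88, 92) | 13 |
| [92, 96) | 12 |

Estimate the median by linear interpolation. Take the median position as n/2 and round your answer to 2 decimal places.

85.81

Cumulative frequencies: 6, 16, 27, 48, 61, 73
n = 73; position = n/2 = 36.5.
This falls in the class [84, 88): L = 84, F = 27, f = 21, h = 4.
Median ≈ 84 + ((36.5 − 27) / 21) × 4 = 85.8095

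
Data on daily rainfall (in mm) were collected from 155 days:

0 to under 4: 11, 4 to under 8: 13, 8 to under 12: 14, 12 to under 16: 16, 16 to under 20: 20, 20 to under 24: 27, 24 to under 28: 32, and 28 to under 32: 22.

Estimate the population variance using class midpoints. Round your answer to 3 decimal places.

Midpoints: 2, 6, 10, 14, 18, 22, 26, 30
n = 155, Σfm = 2910, mean = 18.7742
Σfm² = 66028
Σf(m − x̄)² = Σfm² − (Σfm)²/n = 66028 − 2910²/155 = 11395.0968
Population variance = 11395.0968 / 155 = 73.5168

73.517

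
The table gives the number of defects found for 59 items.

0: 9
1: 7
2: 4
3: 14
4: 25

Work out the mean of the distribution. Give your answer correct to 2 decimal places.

2.66

Values: 0, 1, 2, 3, 4
Σfx = 9×0 + 7×1 + 4×2 + 14×3 + 25×4 = 157
n = Σf = 59
Mean = 157 / 59 = 2.6610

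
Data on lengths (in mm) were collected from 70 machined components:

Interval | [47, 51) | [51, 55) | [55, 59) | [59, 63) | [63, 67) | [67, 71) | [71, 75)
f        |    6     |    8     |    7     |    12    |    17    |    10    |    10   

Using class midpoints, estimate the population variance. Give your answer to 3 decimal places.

Midpoints: 49, 53, 57, 61, 65, 69, 73
n = 70, Σfm = 4374, mean = 62.4857
Σfm² = 276998
Σf(m − x̄)² = Σfm² − (Σfm)²/n = 276998 − 4374²/70 = 3685.4857
Population variance = 3685.4857 / 70 = 52.6498

52.650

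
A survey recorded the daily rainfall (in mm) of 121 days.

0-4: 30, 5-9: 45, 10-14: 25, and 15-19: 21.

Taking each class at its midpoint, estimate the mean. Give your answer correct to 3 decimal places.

8.529

Midpoints: 2, 7, 12, 17
Σfm = 30×2 + 45×7 + 25×12 + 21×17 = 1032
n = Σf = 121
Mean = 1032 / 121 = 8.5289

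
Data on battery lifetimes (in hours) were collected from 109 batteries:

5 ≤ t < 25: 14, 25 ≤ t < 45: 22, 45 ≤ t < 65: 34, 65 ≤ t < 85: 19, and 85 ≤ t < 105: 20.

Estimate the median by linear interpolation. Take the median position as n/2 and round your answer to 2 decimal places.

Cumulative frequencies: 14, 36, 70, 89, 109
n = 109; position = n/2 = 54.5.
This falls in the class 45 ≤ t < 65: L = 45, F = 36, f = 34, h = 20.
Median ≈ 45 + ((54.5 − 36) / 34) × 20 = 55.8824

55.88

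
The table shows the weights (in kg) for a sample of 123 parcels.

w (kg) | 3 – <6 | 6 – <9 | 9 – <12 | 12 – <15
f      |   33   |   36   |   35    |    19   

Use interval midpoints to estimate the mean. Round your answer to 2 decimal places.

8.48

Midpoints: 4.5, 7.5, 10.5, 13.5
Σfm = 33×4.5 + 36×7.5 + 35×10.5 + 19×13.5 = 1042.5
n = Σf = 123
Mean = 1042.5 / 123 = 8.4756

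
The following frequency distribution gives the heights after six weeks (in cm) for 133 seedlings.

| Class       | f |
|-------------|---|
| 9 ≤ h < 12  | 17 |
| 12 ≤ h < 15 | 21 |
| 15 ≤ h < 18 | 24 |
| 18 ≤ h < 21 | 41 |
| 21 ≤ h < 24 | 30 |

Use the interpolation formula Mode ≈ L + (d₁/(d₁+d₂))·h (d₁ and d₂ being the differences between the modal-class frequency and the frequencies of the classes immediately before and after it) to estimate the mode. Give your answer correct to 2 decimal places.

Modal class: 18 ≤ h < 21 (highest frequency 41).
d₁ = 41 − 24 = 17, d₂ = 41 − 30 = 11
Mode ≈ 18 + (17/(17+11)) × 3 = 18 + 1.8214 = 19.8214

19.82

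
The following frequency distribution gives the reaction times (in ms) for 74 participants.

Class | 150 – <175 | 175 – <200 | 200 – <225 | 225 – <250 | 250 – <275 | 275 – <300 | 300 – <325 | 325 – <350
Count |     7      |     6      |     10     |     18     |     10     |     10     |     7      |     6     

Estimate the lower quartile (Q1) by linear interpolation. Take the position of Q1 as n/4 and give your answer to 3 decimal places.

213.750

Cumulative frequencies: 7, 13, 23, 41, 51, 61, 68, 74
n = 74; position = n/4 = 18.5.
This falls in the class 200 – <225: L = 200, F = 13, f = 10, h = 25.
Lower quartile ≈ 200 + ((18.5 − 13) / 10) × 25 = 213.7500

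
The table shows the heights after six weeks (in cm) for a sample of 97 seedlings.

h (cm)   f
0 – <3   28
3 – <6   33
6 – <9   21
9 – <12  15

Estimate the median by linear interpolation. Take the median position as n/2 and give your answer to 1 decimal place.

4.9

Cumulative frequencies: 28, 61, 82, 97
n = 97; position = n/2 = 48.5.
This falls in the class 3 – <6: L = 3, F = 28, f = 33, h = 3.
Median ≈ 3 + ((48.5 − 28) / 33) × 3 = 4.8636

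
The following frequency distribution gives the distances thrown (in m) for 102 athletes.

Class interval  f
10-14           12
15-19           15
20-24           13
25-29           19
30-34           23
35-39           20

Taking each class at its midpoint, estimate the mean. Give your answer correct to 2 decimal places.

Midpoints: 12, 17, 22, 27, 32, 37
Σfm = 12×12 + 15×17 + 13×22 + 19×27 + 23×32 + 20×37 = 2674
n = Σf = 102
Mean = 2674 / 102 = 26.2157

26.22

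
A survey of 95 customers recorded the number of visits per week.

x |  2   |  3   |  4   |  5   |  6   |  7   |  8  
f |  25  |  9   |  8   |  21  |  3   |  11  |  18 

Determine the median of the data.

5

Cumulative frequencies: 25, 34, 42, 63, 66, 77, 95
n = 95, so the median is the value in position (n+1)/2 = 48.
Position 48 falls at value 5.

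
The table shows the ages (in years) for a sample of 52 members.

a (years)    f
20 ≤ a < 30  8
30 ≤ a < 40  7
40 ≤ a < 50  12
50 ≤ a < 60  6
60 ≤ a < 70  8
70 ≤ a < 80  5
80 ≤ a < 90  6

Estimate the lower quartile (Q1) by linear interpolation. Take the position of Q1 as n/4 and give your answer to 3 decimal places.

37.143

Cumulative frequencies: 8, 15, 27, 33, 41, 46, 52
n = 52; position = n/4 = 13.
This falls in the class 30 ≤ a < 40: L = 30, F = 8, f = 7, h = 10.
Lower quartile ≈ 30 + ((13 − 8) / 7) × 10 = 37.1429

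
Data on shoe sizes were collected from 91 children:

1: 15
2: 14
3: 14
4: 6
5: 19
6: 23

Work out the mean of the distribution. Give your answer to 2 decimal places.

3.76

Values: 1, 2, 3, 4, 5, 6
Σfx = 15×1 + 14×2 + 14×3 + 6×4 + 19×5 + 23×6 = 342
n = Σf = 91
Mean = 342 / 91 = 3.7582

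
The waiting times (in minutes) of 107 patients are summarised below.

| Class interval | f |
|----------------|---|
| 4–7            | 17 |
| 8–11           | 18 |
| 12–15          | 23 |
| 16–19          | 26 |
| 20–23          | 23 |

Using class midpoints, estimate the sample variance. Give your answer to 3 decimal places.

Midpoints: 5.5, 9.5, 13.5, 17.5, 21.5
n = 107, Σfm = 1524.5, mean = 14.2477
Σfm² = 24924.75
Σf(m − x̄)² = Σfm² − (Σfm)²/n = 24924.75 − 1524.5²/107 = 3204.1869
Sample variance = 3204.1869 / 106 = 30.2282

30.228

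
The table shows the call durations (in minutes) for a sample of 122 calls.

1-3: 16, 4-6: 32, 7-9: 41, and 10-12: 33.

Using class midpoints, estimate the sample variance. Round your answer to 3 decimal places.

Midpoints: 2, 5, 8, 11
n = 122, Σfm = 883, mean = 7.2377
Σfm² = 7481
Σf(m − x̄)² = Σfm² − (Σfm)²/n = 7481 − 883²/122 = 1090.1066
Sample variance = 1090.1066 / 121 = 9.0091

9.009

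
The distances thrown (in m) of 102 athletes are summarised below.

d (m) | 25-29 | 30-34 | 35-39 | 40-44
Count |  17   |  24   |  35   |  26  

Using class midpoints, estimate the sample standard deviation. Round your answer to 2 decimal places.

5.17

Midpoints: 27, 32, 37, 42
n = 102, Σfm = 3614, mean = 35.4314
Σfm² = 130748
Σf(m − x̄)² = Σfm² − (Σfm)²/n = 130748 − 3614²/102 = 2699.0196
Sample variance = 2699.0196 / 101 = 26.7230
Standard deviation = √26.7230 = 5.1694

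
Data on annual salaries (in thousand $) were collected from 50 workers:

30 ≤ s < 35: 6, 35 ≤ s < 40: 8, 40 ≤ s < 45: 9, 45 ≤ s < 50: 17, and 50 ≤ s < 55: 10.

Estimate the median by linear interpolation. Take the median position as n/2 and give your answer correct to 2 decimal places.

Cumulative frequencies: 6, 14, 23, 40, 50
n = 50; position = n/2 = 25.
This falls in the class 45 ≤ s < 50: L = 45, F = 23, f = 17, h = 5.
Median ≈ 45 + ((25 − 23) / 17) × 5 = 45.5882

45.59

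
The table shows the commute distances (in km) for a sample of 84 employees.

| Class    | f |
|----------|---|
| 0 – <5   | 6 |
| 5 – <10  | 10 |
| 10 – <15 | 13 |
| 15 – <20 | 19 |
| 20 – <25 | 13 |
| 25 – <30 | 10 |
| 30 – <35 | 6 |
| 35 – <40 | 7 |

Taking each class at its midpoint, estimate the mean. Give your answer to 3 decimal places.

19.167

Midpoints: 2.5, 7.5, 12.5, 17.5, 22.5, 27.5, 32.5, 37.5
Σfm = 6×2.5 + 10×7.5 + 13×12.5 + 19×17.5 + 13×22.5 + 10×27.5 + 6×32.5 + 7×37.5 = 1610
n = Σf = 84
Mean = 1610 / 84 = 19.1667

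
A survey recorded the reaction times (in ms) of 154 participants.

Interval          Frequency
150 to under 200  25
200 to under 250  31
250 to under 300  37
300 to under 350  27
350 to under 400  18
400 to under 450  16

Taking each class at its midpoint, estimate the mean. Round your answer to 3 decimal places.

284.740

Midpoints: 175, 225, 275, 325, 375, 425
Σfm = 25×175 + 31×225 + 37×275 + 27×325 + 18×375 + 16×425 = 43850
n = Σf = 154
Mean = 43850 / 154 = 284.7403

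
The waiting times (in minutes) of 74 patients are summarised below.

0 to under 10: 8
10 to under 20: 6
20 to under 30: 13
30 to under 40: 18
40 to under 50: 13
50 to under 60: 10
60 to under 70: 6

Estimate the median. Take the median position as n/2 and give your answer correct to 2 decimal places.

35.56

Cumulative frequencies: 8, 14, 27, 45, 58, 68, 74
n = 74; position = n/2 = 37.
This falls in the class 30 to under 40: L = 30, F = 27, f = 18, h = 10.
Median ≈ 30 + ((37 − 27) / 18) × 10 = 35.5556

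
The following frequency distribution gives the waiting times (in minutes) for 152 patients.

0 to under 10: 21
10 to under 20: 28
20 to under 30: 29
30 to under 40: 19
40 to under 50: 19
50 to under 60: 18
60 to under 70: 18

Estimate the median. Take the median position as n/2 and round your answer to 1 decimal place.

29.3

Cumulative frequencies: 21, 49, 78, 97, 116, 134, 152
n = 152; position = n/2 = 76.
This falls in the class 20 to under 30: L = 20, F = 49, f = 29, h = 10.
Median ≈ 20 + ((76 − 49) / 29) × 10 = 29.3103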